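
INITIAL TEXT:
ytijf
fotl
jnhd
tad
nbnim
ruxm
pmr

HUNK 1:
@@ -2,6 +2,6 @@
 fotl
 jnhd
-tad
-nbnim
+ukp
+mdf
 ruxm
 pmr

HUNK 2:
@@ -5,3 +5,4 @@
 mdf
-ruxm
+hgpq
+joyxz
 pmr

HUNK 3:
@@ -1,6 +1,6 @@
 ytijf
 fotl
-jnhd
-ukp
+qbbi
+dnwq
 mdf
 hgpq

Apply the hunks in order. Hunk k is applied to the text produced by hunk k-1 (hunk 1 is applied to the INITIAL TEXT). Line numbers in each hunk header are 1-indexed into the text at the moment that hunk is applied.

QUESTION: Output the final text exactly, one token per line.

Hunk 1: at line 2 remove [tad,nbnim] add [ukp,mdf] -> 7 lines: ytijf fotl jnhd ukp mdf ruxm pmr
Hunk 2: at line 5 remove [ruxm] add [hgpq,joyxz] -> 8 lines: ytijf fotl jnhd ukp mdf hgpq joyxz pmr
Hunk 3: at line 1 remove [jnhd,ukp] add [qbbi,dnwq] -> 8 lines: ytijf fotl qbbi dnwq mdf hgpq joyxz pmr

Answer: ytijf
fotl
qbbi
dnwq
mdf
hgpq
joyxz
pmr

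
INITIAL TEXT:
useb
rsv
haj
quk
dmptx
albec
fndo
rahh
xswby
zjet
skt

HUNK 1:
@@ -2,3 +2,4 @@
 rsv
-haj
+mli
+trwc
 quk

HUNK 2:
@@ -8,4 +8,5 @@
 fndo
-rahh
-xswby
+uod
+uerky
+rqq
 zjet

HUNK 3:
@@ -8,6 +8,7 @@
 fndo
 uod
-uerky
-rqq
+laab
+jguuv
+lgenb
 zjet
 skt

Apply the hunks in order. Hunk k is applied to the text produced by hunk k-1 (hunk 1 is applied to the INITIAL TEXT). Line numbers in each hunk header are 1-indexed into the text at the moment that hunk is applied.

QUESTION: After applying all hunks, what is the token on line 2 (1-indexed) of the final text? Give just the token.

Hunk 1: at line 2 remove [haj] add [mli,trwc] -> 12 lines: useb rsv mli trwc quk dmptx albec fndo rahh xswby zjet skt
Hunk 2: at line 8 remove [rahh,xswby] add [uod,uerky,rqq] -> 13 lines: useb rsv mli trwc quk dmptx albec fndo uod uerky rqq zjet skt
Hunk 3: at line 8 remove [uerky,rqq] add [laab,jguuv,lgenb] -> 14 lines: useb rsv mli trwc quk dmptx albec fndo uod laab jguuv lgenb zjet skt
Final line 2: rsv

Answer: rsv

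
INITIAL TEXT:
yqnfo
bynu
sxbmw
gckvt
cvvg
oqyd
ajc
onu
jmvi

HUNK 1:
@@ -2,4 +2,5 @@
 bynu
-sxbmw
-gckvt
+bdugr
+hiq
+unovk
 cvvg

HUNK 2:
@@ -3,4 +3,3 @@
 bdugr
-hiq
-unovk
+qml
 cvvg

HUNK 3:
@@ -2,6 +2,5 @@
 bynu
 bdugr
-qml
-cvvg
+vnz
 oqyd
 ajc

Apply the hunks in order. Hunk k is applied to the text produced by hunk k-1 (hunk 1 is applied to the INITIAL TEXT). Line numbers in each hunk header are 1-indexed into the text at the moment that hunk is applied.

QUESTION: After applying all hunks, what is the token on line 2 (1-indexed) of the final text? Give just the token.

Answer: bynu

Derivation:
Hunk 1: at line 2 remove [sxbmw,gckvt] add [bdugr,hiq,unovk] -> 10 lines: yqnfo bynu bdugr hiq unovk cvvg oqyd ajc onu jmvi
Hunk 2: at line 3 remove [hiq,unovk] add [qml] -> 9 lines: yqnfo bynu bdugr qml cvvg oqyd ajc onu jmvi
Hunk 3: at line 2 remove [qml,cvvg] add [vnz] -> 8 lines: yqnfo bynu bdugr vnz oqyd ajc onu jmvi
Final line 2: bynu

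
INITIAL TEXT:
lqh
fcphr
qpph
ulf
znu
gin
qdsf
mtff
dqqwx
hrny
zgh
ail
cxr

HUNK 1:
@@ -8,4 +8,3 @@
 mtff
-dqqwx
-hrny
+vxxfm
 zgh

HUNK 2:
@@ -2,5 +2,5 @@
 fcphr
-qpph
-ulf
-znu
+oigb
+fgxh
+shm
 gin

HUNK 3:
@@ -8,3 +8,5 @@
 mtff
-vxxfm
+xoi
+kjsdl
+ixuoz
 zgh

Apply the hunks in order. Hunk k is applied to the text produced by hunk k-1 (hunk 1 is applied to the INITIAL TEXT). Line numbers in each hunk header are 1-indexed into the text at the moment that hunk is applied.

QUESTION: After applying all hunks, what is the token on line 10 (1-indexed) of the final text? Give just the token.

Answer: kjsdl

Derivation:
Hunk 1: at line 8 remove [dqqwx,hrny] add [vxxfm] -> 12 lines: lqh fcphr qpph ulf znu gin qdsf mtff vxxfm zgh ail cxr
Hunk 2: at line 2 remove [qpph,ulf,znu] add [oigb,fgxh,shm] -> 12 lines: lqh fcphr oigb fgxh shm gin qdsf mtff vxxfm zgh ail cxr
Hunk 3: at line 8 remove [vxxfm] add [xoi,kjsdl,ixuoz] -> 14 lines: lqh fcphr oigb fgxh shm gin qdsf mtff xoi kjsdl ixuoz zgh ail cxr
Final line 10: kjsdl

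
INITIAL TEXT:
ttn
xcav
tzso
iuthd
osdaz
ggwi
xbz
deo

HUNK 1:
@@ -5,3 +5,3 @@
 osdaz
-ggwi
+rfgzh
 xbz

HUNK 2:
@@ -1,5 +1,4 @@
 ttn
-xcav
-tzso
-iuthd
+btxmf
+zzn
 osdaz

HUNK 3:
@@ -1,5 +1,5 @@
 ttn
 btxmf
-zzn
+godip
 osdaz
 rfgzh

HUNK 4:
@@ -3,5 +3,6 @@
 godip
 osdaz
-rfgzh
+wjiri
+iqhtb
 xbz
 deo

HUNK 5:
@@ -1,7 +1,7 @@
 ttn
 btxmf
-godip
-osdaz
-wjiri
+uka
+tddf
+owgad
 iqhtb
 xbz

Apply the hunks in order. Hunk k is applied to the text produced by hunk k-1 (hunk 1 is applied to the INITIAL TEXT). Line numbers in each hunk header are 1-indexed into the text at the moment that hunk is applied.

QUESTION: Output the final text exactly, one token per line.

Answer: ttn
btxmf
uka
tddf
owgad
iqhtb
xbz
deo

Derivation:
Hunk 1: at line 5 remove [ggwi] add [rfgzh] -> 8 lines: ttn xcav tzso iuthd osdaz rfgzh xbz deo
Hunk 2: at line 1 remove [xcav,tzso,iuthd] add [btxmf,zzn] -> 7 lines: ttn btxmf zzn osdaz rfgzh xbz deo
Hunk 3: at line 1 remove [zzn] add [godip] -> 7 lines: ttn btxmf godip osdaz rfgzh xbz deo
Hunk 4: at line 3 remove [rfgzh] add [wjiri,iqhtb] -> 8 lines: ttn btxmf godip osdaz wjiri iqhtb xbz deo
Hunk 5: at line 1 remove [godip,osdaz,wjiri] add [uka,tddf,owgad] -> 8 lines: ttn btxmf uka tddf owgad iqhtb xbz deo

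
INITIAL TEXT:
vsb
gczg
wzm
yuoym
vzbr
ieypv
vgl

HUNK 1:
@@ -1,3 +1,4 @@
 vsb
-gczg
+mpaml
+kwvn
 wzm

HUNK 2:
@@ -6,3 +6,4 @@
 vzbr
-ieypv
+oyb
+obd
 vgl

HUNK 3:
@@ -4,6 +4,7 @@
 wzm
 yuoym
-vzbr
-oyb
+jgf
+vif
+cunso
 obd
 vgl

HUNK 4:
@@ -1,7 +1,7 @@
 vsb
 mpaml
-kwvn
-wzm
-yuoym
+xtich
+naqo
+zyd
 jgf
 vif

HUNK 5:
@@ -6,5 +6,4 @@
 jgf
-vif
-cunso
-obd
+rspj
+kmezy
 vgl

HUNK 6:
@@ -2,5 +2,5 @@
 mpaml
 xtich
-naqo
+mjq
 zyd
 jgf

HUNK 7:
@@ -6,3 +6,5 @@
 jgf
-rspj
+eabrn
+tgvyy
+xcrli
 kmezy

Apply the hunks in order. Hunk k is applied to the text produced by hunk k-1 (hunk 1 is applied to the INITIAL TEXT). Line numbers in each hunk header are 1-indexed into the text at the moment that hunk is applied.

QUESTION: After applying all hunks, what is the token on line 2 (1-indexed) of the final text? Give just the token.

Answer: mpaml

Derivation:
Hunk 1: at line 1 remove [gczg] add [mpaml,kwvn] -> 8 lines: vsb mpaml kwvn wzm yuoym vzbr ieypv vgl
Hunk 2: at line 6 remove [ieypv] add [oyb,obd] -> 9 lines: vsb mpaml kwvn wzm yuoym vzbr oyb obd vgl
Hunk 3: at line 4 remove [vzbr,oyb] add [jgf,vif,cunso] -> 10 lines: vsb mpaml kwvn wzm yuoym jgf vif cunso obd vgl
Hunk 4: at line 1 remove [kwvn,wzm,yuoym] add [xtich,naqo,zyd] -> 10 lines: vsb mpaml xtich naqo zyd jgf vif cunso obd vgl
Hunk 5: at line 6 remove [vif,cunso,obd] add [rspj,kmezy] -> 9 lines: vsb mpaml xtich naqo zyd jgf rspj kmezy vgl
Hunk 6: at line 2 remove [naqo] add [mjq] -> 9 lines: vsb mpaml xtich mjq zyd jgf rspj kmezy vgl
Hunk 7: at line 6 remove [rspj] add [eabrn,tgvyy,xcrli] -> 11 lines: vsb mpaml xtich mjq zyd jgf eabrn tgvyy xcrli kmezy vgl
Final line 2: mpaml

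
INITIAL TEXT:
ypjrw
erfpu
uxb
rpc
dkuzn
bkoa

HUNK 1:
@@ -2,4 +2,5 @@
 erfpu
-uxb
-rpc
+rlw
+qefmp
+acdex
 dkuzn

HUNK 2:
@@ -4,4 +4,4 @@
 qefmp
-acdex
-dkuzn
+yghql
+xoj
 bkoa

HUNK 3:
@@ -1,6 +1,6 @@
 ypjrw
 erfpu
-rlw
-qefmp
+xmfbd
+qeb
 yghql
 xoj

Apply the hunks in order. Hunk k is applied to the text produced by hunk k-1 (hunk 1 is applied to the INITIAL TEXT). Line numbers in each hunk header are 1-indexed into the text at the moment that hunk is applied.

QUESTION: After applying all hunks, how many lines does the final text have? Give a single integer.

Hunk 1: at line 2 remove [uxb,rpc] add [rlw,qefmp,acdex] -> 7 lines: ypjrw erfpu rlw qefmp acdex dkuzn bkoa
Hunk 2: at line 4 remove [acdex,dkuzn] add [yghql,xoj] -> 7 lines: ypjrw erfpu rlw qefmp yghql xoj bkoa
Hunk 3: at line 1 remove [rlw,qefmp] add [xmfbd,qeb] -> 7 lines: ypjrw erfpu xmfbd qeb yghql xoj bkoa
Final line count: 7

Answer: 7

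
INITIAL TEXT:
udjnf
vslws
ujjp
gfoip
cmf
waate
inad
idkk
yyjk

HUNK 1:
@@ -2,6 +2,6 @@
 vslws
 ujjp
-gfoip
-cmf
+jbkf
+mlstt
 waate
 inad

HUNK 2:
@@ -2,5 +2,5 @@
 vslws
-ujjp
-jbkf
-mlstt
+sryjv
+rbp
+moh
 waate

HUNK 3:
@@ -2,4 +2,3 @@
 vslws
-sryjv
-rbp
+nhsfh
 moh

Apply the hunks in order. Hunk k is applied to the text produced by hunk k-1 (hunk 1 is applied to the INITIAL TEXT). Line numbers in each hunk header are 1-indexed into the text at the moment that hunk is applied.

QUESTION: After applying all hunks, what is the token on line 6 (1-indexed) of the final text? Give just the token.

Hunk 1: at line 2 remove [gfoip,cmf] add [jbkf,mlstt] -> 9 lines: udjnf vslws ujjp jbkf mlstt waate inad idkk yyjk
Hunk 2: at line 2 remove [ujjp,jbkf,mlstt] add [sryjv,rbp,moh] -> 9 lines: udjnf vslws sryjv rbp moh waate inad idkk yyjk
Hunk 3: at line 2 remove [sryjv,rbp] add [nhsfh] -> 8 lines: udjnf vslws nhsfh moh waate inad idkk yyjk
Final line 6: inad

Answer: inad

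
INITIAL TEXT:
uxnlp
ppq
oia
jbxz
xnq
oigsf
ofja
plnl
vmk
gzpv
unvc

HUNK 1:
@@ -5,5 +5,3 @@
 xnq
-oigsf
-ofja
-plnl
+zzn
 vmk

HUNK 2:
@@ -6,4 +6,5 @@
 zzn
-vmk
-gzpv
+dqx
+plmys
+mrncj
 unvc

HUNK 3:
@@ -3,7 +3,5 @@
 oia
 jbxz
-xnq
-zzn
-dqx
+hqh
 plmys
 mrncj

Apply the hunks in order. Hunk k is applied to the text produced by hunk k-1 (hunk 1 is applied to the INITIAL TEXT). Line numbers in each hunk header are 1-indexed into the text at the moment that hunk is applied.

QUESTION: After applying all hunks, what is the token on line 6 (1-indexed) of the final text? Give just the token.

Hunk 1: at line 5 remove [oigsf,ofja,plnl] add [zzn] -> 9 lines: uxnlp ppq oia jbxz xnq zzn vmk gzpv unvc
Hunk 2: at line 6 remove [vmk,gzpv] add [dqx,plmys,mrncj] -> 10 lines: uxnlp ppq oia jbxz xnq zzn dqx plmys mrncj unvc
Hunk 3: at line 3 remove [xnq,zzn,dqx] add [hqh] -> 8 lines: uxnlp ppq oia jbxz hqh plmys mrncj unvc
Final line 6: plmys

Answer: plmys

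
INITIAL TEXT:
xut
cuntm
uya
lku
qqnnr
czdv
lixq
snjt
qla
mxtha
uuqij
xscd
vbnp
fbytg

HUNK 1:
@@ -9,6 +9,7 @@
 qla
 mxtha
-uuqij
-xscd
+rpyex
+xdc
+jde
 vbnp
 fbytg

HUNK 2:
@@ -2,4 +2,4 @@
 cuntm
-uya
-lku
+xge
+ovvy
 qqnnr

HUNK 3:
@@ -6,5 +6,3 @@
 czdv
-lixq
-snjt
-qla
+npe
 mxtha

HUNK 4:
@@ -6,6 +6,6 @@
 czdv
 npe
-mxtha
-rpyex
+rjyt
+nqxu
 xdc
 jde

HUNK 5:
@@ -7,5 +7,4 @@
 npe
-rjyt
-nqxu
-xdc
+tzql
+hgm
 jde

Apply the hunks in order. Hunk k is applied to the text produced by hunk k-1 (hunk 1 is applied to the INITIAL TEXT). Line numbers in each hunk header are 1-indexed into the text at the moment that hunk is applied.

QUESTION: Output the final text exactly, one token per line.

Answer: xut
cuntm
xge
ovvy
qqnnr
czdv
npe
tzql
hgm
jde
vbnp
fbytg

Derivation:
Hunk 1: at line 9 remove [uuqij,xscd] add [rpyex,xdc,jde] -> 15 lines: xut cuntm uya lku qqnnr czdv lixq snjt qla mxtha rpyex xdc jde vbnp fbytg
Hunk 2: at line 2 remove [uya,lku] add [xge,ovvy] -> 15 lines: xut cuntm xge ovvy qqnnr czdv lixq snjt qla mxtha rpyex xdc jde vbnp fbytg
Hunk 3: at line 6 remove [lixq,snjt,qla] add [npe] -> 13 lines: xut cuntm xge ovvy qqnnr czdv npe mxtha rpyex xdc jde vbnp fbytg
Hunk 4: at line 6 remove [mxtha,rpyex] add [rjyt,nqxu] -> 13 lines: xut cuntm xge ovvy qqnnr czdv npe rjyt nqxu xdc jde vbnp fbytg
Hunk 5: at line 7 remove [rjyt,nqxu,xdc] add [tzql,hgm] -> 12 lines: xut cuntm xge ovvy qqnnr czdv npe tzql hgm jde vbnp fbytg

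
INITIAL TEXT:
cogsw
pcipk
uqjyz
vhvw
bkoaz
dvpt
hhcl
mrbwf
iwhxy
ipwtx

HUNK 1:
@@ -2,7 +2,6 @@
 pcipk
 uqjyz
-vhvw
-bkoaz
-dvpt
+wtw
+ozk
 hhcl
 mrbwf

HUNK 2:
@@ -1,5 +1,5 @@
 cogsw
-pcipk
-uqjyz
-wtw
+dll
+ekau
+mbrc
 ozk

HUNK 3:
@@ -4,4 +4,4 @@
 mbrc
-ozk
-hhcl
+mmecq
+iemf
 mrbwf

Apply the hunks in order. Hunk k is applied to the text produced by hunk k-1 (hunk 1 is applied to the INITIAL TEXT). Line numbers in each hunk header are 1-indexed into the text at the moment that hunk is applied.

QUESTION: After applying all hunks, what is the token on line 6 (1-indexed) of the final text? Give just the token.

Hunk 1: at line 2 remove [vhvw,bkoaz,dvpt] add [wtw,ozk] -> 9 lines: cogsw pcipk uqjyz wtw ozk hhcl mrbwf iwhxy ipwtx
Hunk 2: at line 1 remove [pcipk,uqjyz,wtw] add [dll,ekau,mbrc] -> 9 lines: cogsw dll ekau mbrc ozk hhcl mrbwf iwhxy ipwtx
Hunk 3: at line 4 remove [ozk,hhcl] add [mmecq,iemf] -> 9 lines: cogsw dll ekau mbrc mmecq iemf mrbwf iwhxy ipwtx
Final line 6: iemf

Answer: iemf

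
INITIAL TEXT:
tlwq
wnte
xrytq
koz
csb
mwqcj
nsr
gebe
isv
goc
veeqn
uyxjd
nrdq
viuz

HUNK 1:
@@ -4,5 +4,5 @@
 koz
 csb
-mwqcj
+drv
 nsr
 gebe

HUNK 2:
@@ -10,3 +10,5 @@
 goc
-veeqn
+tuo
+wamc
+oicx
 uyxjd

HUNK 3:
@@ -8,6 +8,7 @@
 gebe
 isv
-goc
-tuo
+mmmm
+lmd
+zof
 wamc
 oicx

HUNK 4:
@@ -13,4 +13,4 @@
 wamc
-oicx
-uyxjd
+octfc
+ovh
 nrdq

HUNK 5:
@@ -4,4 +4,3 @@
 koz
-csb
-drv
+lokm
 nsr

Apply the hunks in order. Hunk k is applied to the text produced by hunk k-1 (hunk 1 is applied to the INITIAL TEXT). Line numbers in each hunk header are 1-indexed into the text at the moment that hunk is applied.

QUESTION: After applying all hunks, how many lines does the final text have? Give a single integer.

Hunk 1: at line 4 remove [mwqcj] add [drv] -> 14 lines: tlwq wnte xrytq koz csb drv nsr gebe isv goc veeqn uyxjd nrdq viuz
Hunk 2: at line 10 remove [veeqn] add [tuo,wamc,oicx] -> 16 lines: tlwq wnte xrytq koz csb drv nsr gebe isv goc tuo wamc oicx uyxjd nrdq viuz
Hunk 3: at line 8 remove [goc,tuo] add [mmmm,lmd,zof] -> 17 lines: tlwq wnte xrytq koz csb drv nsr gebe isv mmmm lmd zof wamc oicx uyxjd nrdq viuz
Hunk 4: at line 13 remove [oicx,uyxjd] add [octfc,ovh] -> 17 lines: tlwq wnte xrytq koz csb drv nsr gebe isv mmmm lmd zof wamc octfc ovh nrdq viuz
Hunk 5: at line 4 remove [csb,drv] add [lokm] -> 16 lines: tlwq wnte xrytq koz lokm nsr gebe isv mmmm lmd zof wamc octfc ovh nrdq viuz
Final line count: 16

Answer: 16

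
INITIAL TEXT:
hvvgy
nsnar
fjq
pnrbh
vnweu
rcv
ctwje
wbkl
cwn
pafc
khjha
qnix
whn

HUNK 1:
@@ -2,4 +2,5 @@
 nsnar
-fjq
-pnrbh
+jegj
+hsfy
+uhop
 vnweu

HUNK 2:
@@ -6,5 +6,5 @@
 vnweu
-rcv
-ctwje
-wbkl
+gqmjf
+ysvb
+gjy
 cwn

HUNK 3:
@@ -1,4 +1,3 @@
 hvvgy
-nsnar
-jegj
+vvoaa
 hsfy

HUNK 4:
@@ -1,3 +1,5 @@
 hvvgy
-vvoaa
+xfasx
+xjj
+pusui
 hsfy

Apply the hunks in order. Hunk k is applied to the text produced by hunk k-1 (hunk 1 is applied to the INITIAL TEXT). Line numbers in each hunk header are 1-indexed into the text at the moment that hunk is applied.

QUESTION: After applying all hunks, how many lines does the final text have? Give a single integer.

Hunk 1: at line 2 remove [fjq,pnrbh] add [jegj,hsfy,uhop] -> 14 lines: hvvgy nsnar jegj hsfy uhop vnweu rcv ctwje wbkl cwn pafc khjha qnix whn
Hunk 2: at line 6 remove [rcv,ctwje,wbkl] add [gqmjf,ysvb,gjy] -> 14 lines: hvvgy nsnar jegj hsfy uhop vnweu gqmjf ysvb gjy cwn pafc khjha qnix whn
Hunk 3: at line 1 remove [nsnar,jegj] add [vvoaa] -> 13 lines: hvvgy vvoaa hsfy uhop vnweu gqmjf ysvb gjy cwn pafc khjha qnix whn
Hunk 4: at line 1 remove [vvoaa] add [xfasx,xjj,pusui] -> 15 lines: hvvgy xfasx xjj pusui hsfy uhop vnweu gqmjf ysvb gjy cwn pafc khjha qnix whn
Final line count: 15

Answer: 15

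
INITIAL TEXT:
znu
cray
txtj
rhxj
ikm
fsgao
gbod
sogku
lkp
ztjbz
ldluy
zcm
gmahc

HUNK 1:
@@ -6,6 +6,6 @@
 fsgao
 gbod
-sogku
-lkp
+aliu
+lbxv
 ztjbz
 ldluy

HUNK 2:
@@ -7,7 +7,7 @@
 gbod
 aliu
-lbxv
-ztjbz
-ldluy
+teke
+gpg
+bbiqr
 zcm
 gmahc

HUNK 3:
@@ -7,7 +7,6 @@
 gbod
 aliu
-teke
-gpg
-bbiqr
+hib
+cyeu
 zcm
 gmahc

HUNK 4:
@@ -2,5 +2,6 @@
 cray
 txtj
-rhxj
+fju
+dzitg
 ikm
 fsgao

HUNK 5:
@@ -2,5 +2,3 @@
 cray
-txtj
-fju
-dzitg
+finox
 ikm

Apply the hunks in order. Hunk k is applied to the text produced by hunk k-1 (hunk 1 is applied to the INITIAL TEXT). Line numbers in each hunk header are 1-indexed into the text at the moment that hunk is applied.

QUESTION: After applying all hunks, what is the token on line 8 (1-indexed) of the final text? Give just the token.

Hunk 1: at line 6 remove [sogku,lkp] add [aliu,lbxv] -> 13 lines: znu cray txtj rhxj ikm fsgao gbod aliu lbxv ztjbz ldluy zcm gmahc
Hunk 2: at line 7 remove [lbxv,ztjbz,ldluy] add [teke,gpg,bbiqr] -> 13 lines: znu cray txtj rhxj ikm fsgao gbod aliu teke gpg bbiqr zcm gmahc
Hunk 3: at line 7 remove [teke,gpg,bbiqr] add [hib,cyeu] -> 12 lines: znu cray txtj rhxj ikm fsgao gbod aliu hib cyeu zcm gmahc
Hunk 4: at line 2 remove [rhxj] add [fju,dzitg] -> 13 lines: znu cray txtj fju dzitg ikm fsgao gbod aliu hib cyeu zcm gmahc
Hunk 5: at line 2 remove [txtj,fju,dzitg] add [finox] -> 11 lines: znu cray finox ikm fsgao gbod aliu hib cyeu zcm gmahc
Final line 8: hib

Answer: hib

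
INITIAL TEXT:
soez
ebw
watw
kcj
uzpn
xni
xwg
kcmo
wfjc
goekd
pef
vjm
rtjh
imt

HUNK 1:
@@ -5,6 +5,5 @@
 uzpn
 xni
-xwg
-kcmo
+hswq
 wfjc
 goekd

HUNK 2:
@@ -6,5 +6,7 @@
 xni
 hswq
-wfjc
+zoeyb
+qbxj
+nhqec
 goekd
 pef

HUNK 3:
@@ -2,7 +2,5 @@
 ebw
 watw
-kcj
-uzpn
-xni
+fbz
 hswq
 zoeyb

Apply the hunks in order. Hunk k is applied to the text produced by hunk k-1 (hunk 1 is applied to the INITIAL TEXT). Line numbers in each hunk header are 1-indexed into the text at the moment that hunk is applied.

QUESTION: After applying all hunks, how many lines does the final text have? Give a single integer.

Hunk 1: at line 5 remove [xwg,kcmo] add [hswq] -> 13 lines: soez ebw watw kcj uzpn xni hswq wfjc goekd pef vjm rtjh imt
Hunk 2: at line 6 remove [wfjc] add [zoeyb,qbxj,nhqec] -> 15 lines: soez ebw watw kcj uzpn xni hswq zoeyb qbxj nhqec goekd pef vjm rtjh imt
Hunk 3: at line 2 remove [kcj,uzpn,xni] add [fbz] -> 13 lines: soez ebw watw fbz hswq zoeyb qbxj nhqec goekd pef vjm rtjh imt
Final line count: 13

Answer: 13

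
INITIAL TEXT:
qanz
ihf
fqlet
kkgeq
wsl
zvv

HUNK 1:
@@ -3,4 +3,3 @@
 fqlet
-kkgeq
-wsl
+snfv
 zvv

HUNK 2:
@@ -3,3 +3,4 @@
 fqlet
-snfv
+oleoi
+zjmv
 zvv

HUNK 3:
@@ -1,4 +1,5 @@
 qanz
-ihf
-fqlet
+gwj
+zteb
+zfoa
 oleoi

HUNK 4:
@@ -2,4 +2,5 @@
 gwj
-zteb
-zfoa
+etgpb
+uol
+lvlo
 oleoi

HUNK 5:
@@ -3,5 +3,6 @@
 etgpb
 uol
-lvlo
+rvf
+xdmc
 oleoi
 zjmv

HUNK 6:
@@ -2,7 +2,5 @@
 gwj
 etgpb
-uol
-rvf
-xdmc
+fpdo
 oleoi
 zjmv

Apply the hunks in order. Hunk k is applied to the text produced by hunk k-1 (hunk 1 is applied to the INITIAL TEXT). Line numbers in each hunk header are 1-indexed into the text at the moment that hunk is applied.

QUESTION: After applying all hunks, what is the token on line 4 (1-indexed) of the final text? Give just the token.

Hunk 1: at line 3 remove [kkgeq,wsl] add [snfv] -> 5 lines: qanz ihf fqlet snfv zvv
Hunk 2: at line 3 remove [snfv] add [oleoi,zjmv] -> 6 lines: qanz ihf fqlet oleoi zjmv zvv
Hunk 3: at line 1 remove [ihf,fqlet] add [gwj,zteb,zfoa] -> 7 lines: qanz gwj zteb zfoa oleoi zjmv zvv
Hunk 4: at line 2 remove [zteb,zfoa] add [etgpb,uol,lvlo] -> 8 lines: qanz gwj etgpb uol lvlo oleoi zjmv zvv
Hunk 5: at line 3 remove [lvlo] add [rvf,xdmc] -> 9 lines: qanz gwj etgpb uol rvf xdmc oleoi zjmv zvv
Hunk 6: at line 2 remove [uol,rvf,xdmc] add [fpdo] -> 7 lines: qanz gwj etgpb fpdo oleoi zjmv zvv
Final line 4: fpdo

Answer: fpdo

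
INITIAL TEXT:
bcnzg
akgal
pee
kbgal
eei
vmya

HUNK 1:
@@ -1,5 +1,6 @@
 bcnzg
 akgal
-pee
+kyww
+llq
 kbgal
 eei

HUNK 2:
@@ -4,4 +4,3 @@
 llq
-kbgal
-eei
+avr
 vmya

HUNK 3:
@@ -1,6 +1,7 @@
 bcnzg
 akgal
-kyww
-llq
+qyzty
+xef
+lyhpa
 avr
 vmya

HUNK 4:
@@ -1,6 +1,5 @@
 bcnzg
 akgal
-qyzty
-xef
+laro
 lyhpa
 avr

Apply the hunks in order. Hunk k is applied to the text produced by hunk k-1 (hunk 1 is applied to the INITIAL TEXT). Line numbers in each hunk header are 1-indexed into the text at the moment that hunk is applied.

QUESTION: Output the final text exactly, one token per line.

Hunk 1: at line 1 remove [pee] add [kyww,llq] -> 7 lines: bcnzg akgal kyww llq kbgal eei vmya
Hunk 2: at line 4 remove [kbgal,eei] add [avr] -> 6 lines: bcnzg akgal kyww llq avr vmya
Hunk 3: at line 1 remove [kyww,llq] add [qyzty,xef,lyhpa] -> 7 lines: bcnzg akgal qyzty xef lyhpa avr vmya
Hunk 4: at line 1 remove [qyzty,xef] add [laro] -> 6 lines: bcnzg akgal laro lyhpa avr vmya

Answer: bcnzg
akgal
laro
lyhpa
avr
vmya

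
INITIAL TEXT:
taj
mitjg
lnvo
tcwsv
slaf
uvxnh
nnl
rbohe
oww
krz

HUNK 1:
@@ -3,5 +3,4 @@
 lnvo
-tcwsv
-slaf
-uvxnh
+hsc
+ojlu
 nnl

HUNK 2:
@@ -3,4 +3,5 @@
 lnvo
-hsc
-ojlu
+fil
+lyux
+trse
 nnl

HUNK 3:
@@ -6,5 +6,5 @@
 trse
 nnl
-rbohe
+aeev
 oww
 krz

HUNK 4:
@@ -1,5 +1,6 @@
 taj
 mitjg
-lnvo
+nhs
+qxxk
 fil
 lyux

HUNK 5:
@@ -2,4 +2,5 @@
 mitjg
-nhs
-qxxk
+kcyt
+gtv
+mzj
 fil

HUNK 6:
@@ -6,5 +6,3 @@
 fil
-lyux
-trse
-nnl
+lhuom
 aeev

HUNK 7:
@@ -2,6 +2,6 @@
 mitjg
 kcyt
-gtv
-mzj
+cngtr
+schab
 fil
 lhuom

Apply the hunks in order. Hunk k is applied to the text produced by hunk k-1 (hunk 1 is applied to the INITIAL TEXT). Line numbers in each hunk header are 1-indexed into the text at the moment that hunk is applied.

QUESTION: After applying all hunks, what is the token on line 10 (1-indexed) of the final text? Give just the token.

Hunk 1: at line 3 remove [tcwsv,slaf,uvxnh] add [hsc,ojlu] -> 9 lines: taj mitjg lnvo hsc ojlu nnl rbohe oww krz
Hunk 2: at line 3 remove [hsc,ojlu] add [fil,lyux,trse] -> 10 lines: taj mitjg lnvo fil lyux trse nnl rbohe oww krz
Hunk 3: at line 6 remove [rbohe] add [aeev] -> 10 lines: taj mitjg lnvo fil lyux trse nnl aeev oww krz
Hunk 4: at line 1 remove [lnvo] add [nhs,qxxk] -> 11 lines: taj mitjg nhs qxxk fil lyux trse nnl aeev oww krz
Hunk 5: at line 2 remove [nhs,qxxk] add [kcyt,gtv,mzj] -> 12 lines: taj mitjg kcyt gtv mzj fil lyux trse nnl aeev oww krz
Hunk 6: at line 6 remove [lyux,trse,nnl] add [lhuom] -> 10 lines: taj mitjg kcyt gtv mzj fil lhuom aeev oww krz
Hunk 7: at line 2 remove [gtv,mzj] add [cngtr,schab] -> 10 lines: taj mitjg kcyt cngtr schab fil lhuom aeev oww krz
Final line 10: krz

Answer: krz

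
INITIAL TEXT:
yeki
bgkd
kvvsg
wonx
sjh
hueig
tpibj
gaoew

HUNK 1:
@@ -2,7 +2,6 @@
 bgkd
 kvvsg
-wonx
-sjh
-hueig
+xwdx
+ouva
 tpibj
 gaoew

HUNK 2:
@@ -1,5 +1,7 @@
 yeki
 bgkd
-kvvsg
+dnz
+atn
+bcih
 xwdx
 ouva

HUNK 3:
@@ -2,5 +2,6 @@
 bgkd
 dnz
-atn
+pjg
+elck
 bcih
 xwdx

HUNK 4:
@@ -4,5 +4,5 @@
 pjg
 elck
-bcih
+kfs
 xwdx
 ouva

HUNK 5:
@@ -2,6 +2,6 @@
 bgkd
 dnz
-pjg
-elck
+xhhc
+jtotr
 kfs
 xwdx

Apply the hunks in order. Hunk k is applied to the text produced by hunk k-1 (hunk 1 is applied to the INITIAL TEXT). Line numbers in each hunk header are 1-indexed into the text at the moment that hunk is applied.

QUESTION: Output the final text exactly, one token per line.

Hunk 1: at line 2 remove [wonx,sjh,hueig] add [xwdx,ouva] -> 7 lines: yeki bgkd kvvsg xwdx ouva tpibj gaoew
Hunk 2: at line 1 remove [kvvsg] add [dnz,atn,bcih] -> 9 lines: yeki bgkd dnz atn bcih xwdx ouva tpibj gaoew
Hunk 3: at line 2 remove [atn] add [pjg,elck] -> 10 lines: yeki bgkd dnz pjg elck bcih xwdx ouva tpibj gaoew
Hunk 4: at line 4 remove [bcih] add [kfs] -> 10 lines: yeki bgkd dnz pjg elck kfs xwdx ouva tpibj gaoew
Hunk 5: at line 2 remove [pjg,elck] add [xhhc,jtotr] -> 10 lines: yeki bgkd dnz xhhc jtotr kfs xwdx ouva tpibj gaoew

Answer: yeki
bgkd
dnz
xhhc
jtotr
kfs
xwdx
ouva
tpibj
gaoew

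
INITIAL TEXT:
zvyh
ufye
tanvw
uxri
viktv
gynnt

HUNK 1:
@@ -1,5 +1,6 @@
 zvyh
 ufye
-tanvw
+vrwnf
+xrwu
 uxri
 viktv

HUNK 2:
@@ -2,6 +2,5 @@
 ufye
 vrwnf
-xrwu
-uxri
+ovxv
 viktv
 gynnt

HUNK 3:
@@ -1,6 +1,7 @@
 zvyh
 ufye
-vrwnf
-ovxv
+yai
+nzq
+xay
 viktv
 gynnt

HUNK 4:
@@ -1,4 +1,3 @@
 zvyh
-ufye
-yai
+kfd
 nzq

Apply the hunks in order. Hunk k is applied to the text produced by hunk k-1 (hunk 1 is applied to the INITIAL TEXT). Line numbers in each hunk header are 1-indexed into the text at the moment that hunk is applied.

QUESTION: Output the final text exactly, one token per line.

Hunk 1: at line 1 remove [tanvw] add [vrwnf,xrwu] -> 7 lines: zvyh ufye vrwnf xrwu uxri viktv gynnt
Hunk 2: at line 2 remove [xrwu,uxri] add [ovxv] -> 6 lines: zvyh ufye vrwnf ovxv viktv gynnt
Hunk 3: at line 1 remove [vrwnf,ovxv] add [yai,nzq,xay] -> 7 lines: zvyh ufye yai nzq xay viktv gynnt
Hunk 4: at line 1 remove [ufye,yai] add [kfd] -> 6 lines: zvyh kfd nzq xay viktv gynnt

Answer: zvyh
kfd
nzq
xay
viktv
gynnt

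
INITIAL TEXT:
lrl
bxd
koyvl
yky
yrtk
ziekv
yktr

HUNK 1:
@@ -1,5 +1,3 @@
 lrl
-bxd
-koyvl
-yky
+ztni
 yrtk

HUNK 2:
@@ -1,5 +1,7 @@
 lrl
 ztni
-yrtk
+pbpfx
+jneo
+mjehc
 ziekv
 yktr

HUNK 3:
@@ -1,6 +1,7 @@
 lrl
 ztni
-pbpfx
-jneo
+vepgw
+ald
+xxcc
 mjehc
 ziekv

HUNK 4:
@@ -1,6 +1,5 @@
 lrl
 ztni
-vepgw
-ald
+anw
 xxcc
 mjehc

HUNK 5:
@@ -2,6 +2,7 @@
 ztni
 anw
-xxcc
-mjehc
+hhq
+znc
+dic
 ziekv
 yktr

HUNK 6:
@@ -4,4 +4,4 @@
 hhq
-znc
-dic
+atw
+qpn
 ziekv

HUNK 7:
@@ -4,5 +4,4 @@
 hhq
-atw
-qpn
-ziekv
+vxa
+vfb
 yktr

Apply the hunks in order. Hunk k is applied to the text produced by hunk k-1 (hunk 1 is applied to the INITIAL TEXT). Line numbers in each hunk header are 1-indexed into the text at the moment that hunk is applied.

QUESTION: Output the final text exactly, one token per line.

Hunk 1: at line 1 remove [bxd,koyvl,yky] add [ztni] -> 5 lines: lrl ztni yrtk ziekv yktr
Hunk 2: at line 1 remove [yrtk] add [pbpfx,jneo,mjehc] -> 7 lines: lrl ztni pbpfx jneo mjehc ziekv yktr
Hunk 3: at line 1 remove [pbpfx,jneo] add [vepgw,ald,xxcc] -> 8 lines: lrl ztni vepgw ald xxcc mjehc ziekv yktr
Hunk 4: at line 1 remove [vepgw,ald] add [anw] -> 7 lines: lrl ztni anw xxcc mjehc ziekv yktr
Hunk 5: at line 2 remove [xxcc,mjehc] add [hhq,znc,dic] -> 8 lines: lrl ztni anw hhq znc dic ziekv yktr
Hunk 6: at line 4 remove [znc,dic] add [atw,qpn] -> 8 lines: lrl ztni anw hhq atw qpn ziekv yktr
Hunk 7: at line 4 remove [atw,qpn,ziekv] add [vxa,vfb] -> 7 lines: lrl ztni anw hhq vxa vfb yktr

Answer: lrl
ztni
anw
hhq
vxa
vfb
yktr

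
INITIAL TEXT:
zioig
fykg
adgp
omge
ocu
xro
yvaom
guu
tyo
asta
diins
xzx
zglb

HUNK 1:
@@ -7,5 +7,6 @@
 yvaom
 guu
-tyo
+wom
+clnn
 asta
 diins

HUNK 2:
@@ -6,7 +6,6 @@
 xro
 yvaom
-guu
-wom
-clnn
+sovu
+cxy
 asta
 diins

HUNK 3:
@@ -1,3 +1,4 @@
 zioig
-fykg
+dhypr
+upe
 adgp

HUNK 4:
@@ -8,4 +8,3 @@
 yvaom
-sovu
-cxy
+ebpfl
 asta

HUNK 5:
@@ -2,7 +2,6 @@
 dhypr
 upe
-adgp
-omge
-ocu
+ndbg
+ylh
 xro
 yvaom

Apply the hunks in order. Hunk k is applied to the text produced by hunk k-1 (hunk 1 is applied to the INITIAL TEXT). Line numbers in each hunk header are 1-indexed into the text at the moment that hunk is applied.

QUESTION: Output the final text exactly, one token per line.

Answer: zioig
dhypr
upe
ndbg
ylh
xro
yvaom
ebpfl
asta
diins
xzx
zglb

Derivation:
Hunk 1: at line 7 remove [tyo] add [wom,clnn] -> 14 lines: zioig fykg adgp omge ocu xro yvaom guu wom clnn asta diins xzx zglb
Hunk 2: at line 6 remove [guu,wom,clnn] add [sovu,cxy] -> 13 lines: zioig fykg adgp omge ocu xro yvaom sovu cxy asta diins xzx zglb
Hunk 3: at line 1 remove [fykg] add [dhypr,upe] -> 14 lines: zioig dhypr upe adgp omge ocu xro yvaom sovu cxy asta diins xzx zglb
Hunk 4: at line 8 remove [sovu,cxy] add [ebpfl] -> 13 lines: zioig dhypr upe adgp omge ocu xro yvaom ebpfl asta diins xzx zglb
Hunk 5: at line 2 remove [adgp,omge,ocu] add [ndbg,ylh] -> 12 lines: zioig dhypr upe ndbg ylh xro yvaom ebpfl asta diins xzx zglb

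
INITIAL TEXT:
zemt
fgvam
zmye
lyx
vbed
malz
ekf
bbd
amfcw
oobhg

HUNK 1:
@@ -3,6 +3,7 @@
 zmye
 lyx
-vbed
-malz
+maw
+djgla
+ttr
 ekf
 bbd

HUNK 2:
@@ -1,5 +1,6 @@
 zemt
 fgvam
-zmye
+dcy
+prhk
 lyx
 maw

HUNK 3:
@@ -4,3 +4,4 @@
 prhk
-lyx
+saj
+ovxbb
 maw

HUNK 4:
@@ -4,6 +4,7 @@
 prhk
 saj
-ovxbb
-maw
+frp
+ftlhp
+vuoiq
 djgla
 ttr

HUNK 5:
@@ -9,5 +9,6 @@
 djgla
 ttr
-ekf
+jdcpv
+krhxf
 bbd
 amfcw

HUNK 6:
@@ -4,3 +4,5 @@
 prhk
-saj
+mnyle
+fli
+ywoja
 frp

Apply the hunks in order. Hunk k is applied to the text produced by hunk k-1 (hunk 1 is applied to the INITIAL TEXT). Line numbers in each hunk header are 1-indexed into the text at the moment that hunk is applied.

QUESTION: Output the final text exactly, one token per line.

Hunk 1: at line 3 remove [vbed,malz] add [maw,djgla,ttr] -> 11 lines: zemt fgvam zmye lyx maw djgla ttr ekf bbd amfcw oobhg
Hunk 2: at line 1 remove [zmye] add [dcy,prhk] -> 12 lines: zemt fgvam dcy prhk lyx maw djgla ttr ekf bbd amfcw oobhg
Hunk 3: at line 4 remove [lyx] add [saj,ovxbb] -> 13 lines: zemt fgvam dcy prhk saj ovxbb maw djgla ttr ekf bbd amfcw oobhg
Hunk 4: at line 4 remove [ovxbb,maw] add [frp,ftlhp,vuoiq] -> 14 lines: zemt fgvam dcy prhk saj frp ftlhp vuoiq djgla ttr ekf bbd amfcw oobhg
Hunk 5: at line 9 remove [ekf] add [jdcpv,krhxf] -> 15 lines: zemt fgvam dcy prhk saj frp ftlhp vuoiq djgla ttr jdcpv krhxf bbd amfcw oobhg
Hunk 6: at line 4 remove [saj] add [mnyle,fli,ywoja] -> 17 lines: zemt fgvam dcy prhk mnyle fli ywoja frp ftlhp vuoiq djgla ttr jdcpv krhxf bbd amfcw oobhg

Answer: zemt
fgvam
dcy
prhk
mnyle
fli
ywoja
frp
ftlhp
vuoiq
djgla
ttr
jdcpv
krhxf
bbd
amfcw
oobhg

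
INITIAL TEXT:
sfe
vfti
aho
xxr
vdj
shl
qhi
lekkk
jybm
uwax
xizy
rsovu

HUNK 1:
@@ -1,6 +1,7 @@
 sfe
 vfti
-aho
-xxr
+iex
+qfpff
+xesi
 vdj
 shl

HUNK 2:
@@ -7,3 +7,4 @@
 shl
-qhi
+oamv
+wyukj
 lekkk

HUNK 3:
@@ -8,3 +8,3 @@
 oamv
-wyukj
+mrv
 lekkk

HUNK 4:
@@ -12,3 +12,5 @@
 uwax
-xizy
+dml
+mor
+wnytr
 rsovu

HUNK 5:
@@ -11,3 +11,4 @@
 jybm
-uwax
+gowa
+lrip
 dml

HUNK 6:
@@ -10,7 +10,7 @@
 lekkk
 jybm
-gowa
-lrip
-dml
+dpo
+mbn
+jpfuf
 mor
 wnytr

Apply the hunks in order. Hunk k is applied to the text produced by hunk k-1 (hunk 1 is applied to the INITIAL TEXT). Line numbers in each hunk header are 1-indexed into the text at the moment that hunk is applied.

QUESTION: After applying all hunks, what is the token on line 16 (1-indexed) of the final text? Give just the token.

Answer: wnytr

Derivation:
Hunk 1: at line 1 remove [aho,xxr] add [iex,qfpff,xesi] -> 13 lines: sfe vfti iex qfpff xesi vdj shl qhi lekkk jybm uwax xizy rsovu
Hunk 2: at line 7 remove [qhi] add [oamv,wyukj] -> 14 lines: sfe vfti iex qfpff xesi vdj shl oamv wyukj lekkk jybm uwax xizy rsovu
Hunk 3: at line 8 remove [wyukj] add [mrv] -> 14 lines: sfe vfti iex qfpff xesi vdj shl oamv mrv lekkk jybm uwax xizy rsovu
Hunk 4: at line 12 remove [xizy] add [dml,mor,wnytr] -> 16 lines: sfe vfti iex qfpff xesi vdj shl oamv mrv lekkk jybm uwax dml mor wnytr rsovu
Hunk 5: at line 11 remove [uwax] add [gowa,lrip] -> 17 lines: sfe vfti iex qfpff xesi vdj shl oamv mrv lekkk jybm gowa lrip dml mor wnytr rsovu
Hunk 6: at line 10 remove [gowa,lrip,dml] add [dpo,mbn,jpfuf] -> 17 lines: sfe vfti iex qfpff xesi vdj shl oamv mrv lekkk jybm dpo mbn jpfuf mor wnytr rsovu
Final line 16: wnytr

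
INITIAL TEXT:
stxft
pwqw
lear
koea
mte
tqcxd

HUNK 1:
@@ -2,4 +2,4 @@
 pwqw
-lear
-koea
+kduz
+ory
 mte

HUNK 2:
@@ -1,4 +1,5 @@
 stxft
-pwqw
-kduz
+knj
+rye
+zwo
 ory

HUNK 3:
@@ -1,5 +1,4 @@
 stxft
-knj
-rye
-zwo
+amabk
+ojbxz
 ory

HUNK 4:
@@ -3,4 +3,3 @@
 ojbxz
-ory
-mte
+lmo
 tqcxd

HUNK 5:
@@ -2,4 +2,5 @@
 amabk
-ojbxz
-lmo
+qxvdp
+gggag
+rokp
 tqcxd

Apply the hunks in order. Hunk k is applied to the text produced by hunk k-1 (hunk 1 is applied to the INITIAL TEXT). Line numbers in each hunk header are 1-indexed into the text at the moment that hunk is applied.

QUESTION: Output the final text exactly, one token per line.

Hunk 1: at line 2 remove [lear,koea] add [kduz,ory] -> 6 lines: stxft pwqw kduz ory mte tqcxd
Hunk 2: at line 1 remove [pwqw,kduz] add [knj,rye,zwo] -> 7 lines: stxft knj rye zwo ory mte tqcxd
Hunk 3: at line 1 remove [knj,rye,zwo] add [amabk,ojbxz] -> 6 lines: stxft amabk ojbxz ory mte tqcxd
Hunk 4: at line 3 remove [ory,mte] add [lmo] -> 5 lines: stxft amabk ojbxz lmo tqcxd
Hunk 5: at line 2 remove [ojbxz,lmo] add [qxvdp,gggag,rokp] -> 6 lines: stxft amabk qxvdp gggag rokp tqcxd

Answer: stxft
amabk
qxvdp
gggag
rokp
tqcxd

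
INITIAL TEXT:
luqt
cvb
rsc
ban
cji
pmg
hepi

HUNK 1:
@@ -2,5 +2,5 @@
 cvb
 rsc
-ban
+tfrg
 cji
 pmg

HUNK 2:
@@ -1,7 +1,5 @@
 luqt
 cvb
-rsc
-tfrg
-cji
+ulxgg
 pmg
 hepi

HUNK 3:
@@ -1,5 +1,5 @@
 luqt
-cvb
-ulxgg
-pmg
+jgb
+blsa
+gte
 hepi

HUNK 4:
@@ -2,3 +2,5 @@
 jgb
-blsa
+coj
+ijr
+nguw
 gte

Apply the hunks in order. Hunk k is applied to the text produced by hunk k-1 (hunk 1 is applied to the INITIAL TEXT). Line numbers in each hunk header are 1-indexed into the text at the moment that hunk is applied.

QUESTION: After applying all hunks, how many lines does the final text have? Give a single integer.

Answer: 7

Derivation:
Hunk 1: at line 2 remove [ban] add [tfrg] -> 7 lines: luqt cvb rsc tfrg cji pmg hepi
Hunk 2: at line 1 remove [rsc,tfrg,cji] add [ulxgg] -> 5 lines: luqt cvb ulxgg pmg hepi
Hunk 3: at line 1 remove [cvb,ulxgg,pmg] add [jgb,blsa,gte] -> 5 lines: luqt jgb blsa gte hepi
Hunk 4: at line 2 remove [blsa] add [coj,ijr,nguw] -> 7 lines: luqt jgb coj ijr nguw gte hepi
Final line count: 7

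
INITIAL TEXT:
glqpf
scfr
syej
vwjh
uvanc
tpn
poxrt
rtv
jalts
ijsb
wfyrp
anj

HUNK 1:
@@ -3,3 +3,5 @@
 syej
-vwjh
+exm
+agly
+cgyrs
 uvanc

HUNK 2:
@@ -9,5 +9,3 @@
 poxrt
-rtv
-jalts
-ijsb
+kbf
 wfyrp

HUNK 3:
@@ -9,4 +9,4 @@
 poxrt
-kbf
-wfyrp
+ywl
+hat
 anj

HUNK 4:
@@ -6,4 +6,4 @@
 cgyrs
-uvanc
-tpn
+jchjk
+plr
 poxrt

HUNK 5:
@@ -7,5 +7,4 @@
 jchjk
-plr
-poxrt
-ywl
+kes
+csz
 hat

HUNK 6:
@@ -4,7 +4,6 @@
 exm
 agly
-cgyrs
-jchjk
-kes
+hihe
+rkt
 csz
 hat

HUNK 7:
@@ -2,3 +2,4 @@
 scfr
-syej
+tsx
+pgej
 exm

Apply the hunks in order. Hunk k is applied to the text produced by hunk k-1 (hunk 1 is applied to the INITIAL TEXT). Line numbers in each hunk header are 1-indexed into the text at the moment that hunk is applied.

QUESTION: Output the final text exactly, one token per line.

Answer: glqpf
scfr
tsx
pgej
exm
agly
hihe
rkt
csz
hat
anj

Derivation:
Hunk 1: at line 3 remove [vwjh] add [exm,agly,cgyrs] -> 14 lines: glqpf scfr syej exm agly cgyrs uvanc tpn poxrt rtv jalts ijsb wfyrp anj
Hunk 2: at line 9 remove [rtv,jalts,ijsb] add [kbf] -> 12 lines: glqpf scfr syej exm agly cgyrs uvanc tpn poxrt kbf wfyrp anj
Hunk 3: at line 9 remove [kbf,wfyrp] add [ywl,hat] -> 12 lines: glqpf scfr syej exm agly cgyrs uvanc tpn poxrt ywl hat anj
Hunk 4: at line 6 remove [uvanc,tpn] add [jchjk,plr] -> 12 lines: glqpf scfr syej exm agly cgyrs jchjk plr poxrt ywl hat anj
Hunk 5: at line 7 remove [plr,poxrt,ywl] add [kes,csz] -> 11 lines: glqpf scfr syej exm agly cgyrs jchjk kes csz hat anj
Hunk 6: at line 4 remove [cgyrs,jchjk,kes] add [hihe,rkt] -> 10 lines: glqpf scfr syej exm agly hihe rkt csz hat anj
Hunk 7: at line 2 remove [syej] add [tsx,pgej] -> 11 lines: glqpf scfr tsx pgej exm agly hihe rkt csz hat anj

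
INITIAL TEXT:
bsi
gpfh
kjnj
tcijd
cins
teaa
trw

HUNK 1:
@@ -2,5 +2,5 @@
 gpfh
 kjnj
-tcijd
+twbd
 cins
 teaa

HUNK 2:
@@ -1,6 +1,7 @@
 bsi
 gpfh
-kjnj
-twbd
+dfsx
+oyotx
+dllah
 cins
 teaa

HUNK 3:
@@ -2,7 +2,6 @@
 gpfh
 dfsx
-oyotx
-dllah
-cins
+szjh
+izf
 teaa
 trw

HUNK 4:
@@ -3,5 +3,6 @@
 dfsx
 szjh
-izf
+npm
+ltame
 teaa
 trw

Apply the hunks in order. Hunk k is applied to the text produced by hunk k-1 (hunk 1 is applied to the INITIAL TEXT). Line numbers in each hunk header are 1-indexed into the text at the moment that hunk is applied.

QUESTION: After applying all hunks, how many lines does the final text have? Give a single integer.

Hunk 1: at line 2 remove [tcijd] add [twbd] -> 7 lines: bsi gpfh kjnj twbd cins teaa trw
Hunk 2: at line 1 remove [kjnj,twbd] add [dfsx,oyotx,dllah] -> 8 lines: bsi gpfh dfsx oyotx dllah cins teaa trw
Hunk 3: at line 2 remove [oyotx,dllah,cins] add [szjh,izf] -> 7 lines: bsi gpfh dfsx szjh izf teaa trw
Hunk 4: at line 3 remove [izf] add [npm,ltame] -> 8 lines: bsi gpfh dfsx szjh npm ltame teaa trw
Final line count: 8

Answer: 8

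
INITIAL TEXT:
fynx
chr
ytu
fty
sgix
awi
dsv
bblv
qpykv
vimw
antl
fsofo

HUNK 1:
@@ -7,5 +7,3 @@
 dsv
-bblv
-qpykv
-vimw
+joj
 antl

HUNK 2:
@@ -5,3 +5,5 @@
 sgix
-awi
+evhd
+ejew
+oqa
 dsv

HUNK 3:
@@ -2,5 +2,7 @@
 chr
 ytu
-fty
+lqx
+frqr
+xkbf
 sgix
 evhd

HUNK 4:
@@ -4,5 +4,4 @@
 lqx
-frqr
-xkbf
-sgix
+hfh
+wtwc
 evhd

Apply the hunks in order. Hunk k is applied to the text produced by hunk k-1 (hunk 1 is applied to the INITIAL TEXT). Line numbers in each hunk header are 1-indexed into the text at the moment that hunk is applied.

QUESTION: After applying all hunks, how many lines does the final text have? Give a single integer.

Answer: 13

Derivation:
Hunk 1: at line 7 remove [bblv,qpykv,vimw] add [joj] -> 10 lines: fynx chr ytu fty sgix awi dsv joj antl fsofo
Hunk 2: at line 5 remove [awi] add [evhd,ejew,oqa] -> 12 lines: fynx chr ytu fty sgix evhd ejew oqa dsv joj antl fsofo
Hunk 3: at line 2 remove [fty] add [lqx,frqr,xkbf] -> 14 lines: fynx chr ytu lqx frqr xkbf sgix evhd ejew oqa dsv joj antl fsofo
Hunk 4: at line 4 remove [frqr,xkbf,sgix] add [hfh,wtwc] -> 13 lines: fynx chr ytu lqx hfh wtwc evhd ejew oqa dsv joj antl fsofo
Final line count: 13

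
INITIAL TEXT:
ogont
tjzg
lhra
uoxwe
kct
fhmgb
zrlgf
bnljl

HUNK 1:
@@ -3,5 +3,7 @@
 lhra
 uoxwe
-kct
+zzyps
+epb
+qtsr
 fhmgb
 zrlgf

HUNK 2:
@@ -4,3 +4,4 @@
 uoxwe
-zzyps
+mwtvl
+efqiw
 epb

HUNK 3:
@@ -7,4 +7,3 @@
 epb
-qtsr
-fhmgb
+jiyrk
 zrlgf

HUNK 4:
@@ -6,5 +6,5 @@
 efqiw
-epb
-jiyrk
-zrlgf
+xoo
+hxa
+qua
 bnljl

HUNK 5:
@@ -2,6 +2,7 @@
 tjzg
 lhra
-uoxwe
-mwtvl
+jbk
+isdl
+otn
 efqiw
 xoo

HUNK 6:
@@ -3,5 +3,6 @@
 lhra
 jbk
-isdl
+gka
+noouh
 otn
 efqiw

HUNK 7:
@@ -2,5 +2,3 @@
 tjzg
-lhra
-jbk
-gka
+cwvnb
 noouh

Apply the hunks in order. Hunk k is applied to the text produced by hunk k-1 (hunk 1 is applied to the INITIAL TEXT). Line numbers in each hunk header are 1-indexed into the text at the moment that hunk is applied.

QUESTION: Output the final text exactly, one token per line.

Answer: ogont
tjzg
cwvnb
noouh
otn
efqiw
xoo
hxa
qua
bnljl

Derivation:
Hunk 1: at line 3 remove [kct] add [zzyps,epb,qtsr] -> 10 lines: ogont tjzg lhra uoxwe zzyps epb qtsr fhmgb zrlgf bnljl
Hunk 2: at line 4 remove [zzyps] add [mwtvl,efqiw] -> 11 lines: ogont tjzg lhra uoxwe mwtvl efqiw epb qtsr fhmgb zrlgf bnljl
Hunk 3: at line 7 remove [qtsr,fhmgb] add [jiyrk] -> 10 lines: ogont tjzg lhra uoxwe mwtvl efqiw epb jiyrk zrlgf bnljl
Hunk 4: at line 6 remove [epb,jiyrk,zrlgf] add [xoo,hxa,qua] -> 10 lines: ogont tjzg lhra uoxwe mwtvl efqiw xoo hxa qua bnljl
Hunk 5: at line 2 remove [uoxwe,mwtvl] add [jbk,isdl,otn] -> 11 lines: ogont tjzg lhra jbk isdl otn efqiw xoo hxa qua bnljl
Hunk 6: at line 3 remove [isdl] add [gka,noouh] -> 12 lines: ogont tjzg lhra jbk gka noouh otn efqiw xoo hxa qua bnljl
Hunk 7: at line 2 remove [lhra,jbk,gka] add [cwvnb] -> 10 lines: ogont tjzg cwvnb noouh otn efqiw xoo hxa qua bnljl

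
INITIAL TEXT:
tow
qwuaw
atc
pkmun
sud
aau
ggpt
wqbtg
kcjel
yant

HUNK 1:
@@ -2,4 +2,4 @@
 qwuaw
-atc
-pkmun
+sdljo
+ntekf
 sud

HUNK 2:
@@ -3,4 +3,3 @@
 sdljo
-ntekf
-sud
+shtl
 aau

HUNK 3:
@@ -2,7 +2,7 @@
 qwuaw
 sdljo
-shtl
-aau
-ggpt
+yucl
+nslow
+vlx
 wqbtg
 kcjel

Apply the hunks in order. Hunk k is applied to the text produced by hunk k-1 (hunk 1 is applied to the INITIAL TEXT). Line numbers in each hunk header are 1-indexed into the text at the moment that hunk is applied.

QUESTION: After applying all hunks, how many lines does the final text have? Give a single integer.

Answer: 9

Derivation:
Hunk 1: at line 2 remove [atc,pkmun] add [sdljo,ntekf] -> 10 lines: tow qwuaw sdljo ntekf sud aau ggpt wqbtg kcjel yant
Hunk 2: at line 3 remove [ntekf,sud] add [shtl] -> 9 lines: tow qwuaw sdljo shtl aau ggpt wqbtg kcjel yant
Hunk 3: at line 2 remove [shtl,aau,ggpt] add [yucl,nslow,vlx] -> 9 lines: tow qwuaw sdljo yucl nslow vlx wqbtg kcjel yant
Final line count: 9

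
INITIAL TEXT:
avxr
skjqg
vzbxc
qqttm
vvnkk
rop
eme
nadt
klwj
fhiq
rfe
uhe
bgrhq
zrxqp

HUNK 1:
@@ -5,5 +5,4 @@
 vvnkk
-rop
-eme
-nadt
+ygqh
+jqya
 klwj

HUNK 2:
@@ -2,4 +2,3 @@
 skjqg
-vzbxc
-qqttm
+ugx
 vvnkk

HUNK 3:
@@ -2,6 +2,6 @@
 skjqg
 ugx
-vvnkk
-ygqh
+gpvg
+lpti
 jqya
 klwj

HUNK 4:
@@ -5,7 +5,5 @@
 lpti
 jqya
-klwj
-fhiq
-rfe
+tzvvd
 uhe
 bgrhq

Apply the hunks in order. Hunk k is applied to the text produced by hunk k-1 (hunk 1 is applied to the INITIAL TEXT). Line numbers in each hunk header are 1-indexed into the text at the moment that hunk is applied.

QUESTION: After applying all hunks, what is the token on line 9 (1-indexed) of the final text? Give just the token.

Answer: bgrhq

Derivation:
Hunk 1: at line 5 remove [rop,eme,nadt] add [ygqh,jqya] -> 13 lines: avxr skjqg vzbxc qqttm vvnkk ygqh jqya klwj fhiq rfe uhe bgrhq zrxqp
Hunk 2: at line 2 remove [vzbxc,qqttm] add [ugx] -> 12 lines: avxr skjqg ugx vvnkk ygqh jqya klwj fhiq rfe uhe bgrhq zrxqp
Hunk 3: at line 2 remove [vvnkk,ygqh] add [gpvg,lpti] -> 12 lines: avxr skjqg ugx gpvg lpti jqya klwj fhiq rfe uhe bgrhq zrxqp
Hunk 4: at line 5 remove [klwj,fhiq,rfe] add [tzvvd] -> 10 lines: avxr skjqg ugx gpvg lpti jqya tzvvd uhe bgrhq zrxqp
Final line 9: bgrhq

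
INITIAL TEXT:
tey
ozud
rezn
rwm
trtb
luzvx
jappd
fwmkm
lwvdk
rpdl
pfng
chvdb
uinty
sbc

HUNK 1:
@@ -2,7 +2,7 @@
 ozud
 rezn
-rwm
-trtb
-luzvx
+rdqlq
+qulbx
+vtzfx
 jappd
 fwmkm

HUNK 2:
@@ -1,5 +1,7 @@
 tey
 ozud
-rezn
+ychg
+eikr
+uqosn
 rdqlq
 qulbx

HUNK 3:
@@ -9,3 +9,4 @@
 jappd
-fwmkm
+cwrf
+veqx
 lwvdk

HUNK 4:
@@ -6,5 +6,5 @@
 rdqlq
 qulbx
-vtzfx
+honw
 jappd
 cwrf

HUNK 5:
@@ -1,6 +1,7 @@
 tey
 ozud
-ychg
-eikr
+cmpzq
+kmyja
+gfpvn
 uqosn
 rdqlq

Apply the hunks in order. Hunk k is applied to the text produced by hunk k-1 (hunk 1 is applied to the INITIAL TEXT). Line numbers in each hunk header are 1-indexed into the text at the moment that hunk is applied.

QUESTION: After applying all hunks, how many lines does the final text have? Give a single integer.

Answer: 18

Derivation:
Hunk 1: at line 2 remove [rwm,trtb,luzvx] add [rdqlq,qulbx,vtzfx] -> 14 lines: tey ozud rezn rdqlq qulbx vtzfx jappd fwmkm lwvdk rpdl pfng chvdb uinty sbc
Hunk 2: at line 1 remove [rezn] add [ychg,eikr,uqosn] -> 16 lines: tey ozud ychg eikr uqosn rdqlq qulbx vtzfx jappd fwmkm lwvdk rpdl pfng chvdb uinty sbc
Hunk 3: at line 9 remove [fwmkm] add [cwrf,veqx] -> 17 lines: tey ozud ychg eikr uqosn rdqlq qulbx vtzfx jappd cwrf veqx lwvdk rpdl pfng chvdb uinty sbc
Hunk 4: at line 6 remove [vtzfx] add [honw] -> 17 lines: tey ozud ychg eikr uqosn rdqlq qulbx honw jappd cwrf veqx lwvdk rpdl pfng chvdb uinty sbc
Hunk 5: at line 1 remove [ychg,eikr] add [cmpzq,kmyja,gfpvn] -> 18 lines: tey ozud cmpzq kmyja gfpvn uqosn rdqlq qulbx honw jappd cwrf veqx lwvdk rpdl pfng chvdb uinty sbc
Final line count: 18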